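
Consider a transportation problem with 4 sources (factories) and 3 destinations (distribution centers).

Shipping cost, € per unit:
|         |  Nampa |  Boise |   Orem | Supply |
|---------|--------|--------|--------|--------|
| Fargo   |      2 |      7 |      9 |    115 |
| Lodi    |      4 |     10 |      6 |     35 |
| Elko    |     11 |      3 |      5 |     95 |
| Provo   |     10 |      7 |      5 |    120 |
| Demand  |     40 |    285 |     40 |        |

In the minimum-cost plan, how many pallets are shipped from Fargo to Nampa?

40

Solving gives:
  Fargo–Nampa: 40 × €2 = €80
  Fargo–Boise: 75 × €7 = €525
  Lodi–Orem: 35 × €6 = €210
  Elko–Boise: 95 × €3 = €285
  Provo–Boise: 115 × €7 = €805
  Provo–Orem: 5 × €5 = €25
Total cost = €1930.
So Fargo→Nampa carries 40 pallets.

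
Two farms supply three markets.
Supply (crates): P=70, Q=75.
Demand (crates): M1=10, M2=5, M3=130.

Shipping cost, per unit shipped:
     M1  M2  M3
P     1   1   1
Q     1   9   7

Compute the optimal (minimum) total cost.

535

One minimum-cost allocation:
  P–M2: 5 × 1 = 5
  P–M3: 65 × 1 = 65
  Q–M1: 10 × 1 = 10
  Q–M3: 65 × 7 = 455
Total = 5 + 65 + 10 + 455 = 535.
(Supply check: P ships 70; Q ships 75.)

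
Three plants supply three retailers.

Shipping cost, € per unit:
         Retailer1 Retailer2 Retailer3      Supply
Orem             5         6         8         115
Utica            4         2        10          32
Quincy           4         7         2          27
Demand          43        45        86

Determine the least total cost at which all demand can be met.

883

Optimal allocation:
  Orem->Retailer1: 43 × €5 = €215
  Orem->Retailer2: 13 × €6 = €78
  Orem->Retailer3: 59 × €8 = €472
  Utica->Retailer2: 32 × €2 = €64
  Quincy->Retailer3: 27 × €2 = €54
Total = 215 + 78 + 472 + 64 + 54 = €883.
(Supply check: Orem ships 115; Utica ships 32; Quincy ships 27.)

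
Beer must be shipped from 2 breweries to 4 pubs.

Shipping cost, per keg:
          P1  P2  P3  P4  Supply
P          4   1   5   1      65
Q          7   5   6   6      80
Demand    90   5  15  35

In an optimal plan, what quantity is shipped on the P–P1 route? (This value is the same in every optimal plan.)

25

Optimal shipments:
  P–P1: 25 × 4 = 100
  P–P2: 5 × 1 = 5
  P–P4: 35 × 1 = 35
  Q–P1: 65 × 7 = 455
  Q–P3: 15 × 6 = 90
Total cost = 685.
So P→P1 carries 25 kegs.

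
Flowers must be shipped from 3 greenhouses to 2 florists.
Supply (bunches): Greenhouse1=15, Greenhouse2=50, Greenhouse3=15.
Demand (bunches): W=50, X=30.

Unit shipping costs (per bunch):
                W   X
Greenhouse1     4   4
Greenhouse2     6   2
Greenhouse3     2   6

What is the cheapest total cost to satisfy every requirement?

270

One minimum-cost allocation:
  Greenhouse1->W: 15 × 4 = 60
  Greenhouse2->W: 20 × 6 = 120
  Greenhouse2->X: 30 × 2 = 60
  Greenhouse3->W: 15 × 2 = 30
Total = 60 + 120 + 60 + 30 = 270.
(Supply check: Greenhouse1 ships 15; Greenhouse2 ships 50; Greenhouse3 ships 15.)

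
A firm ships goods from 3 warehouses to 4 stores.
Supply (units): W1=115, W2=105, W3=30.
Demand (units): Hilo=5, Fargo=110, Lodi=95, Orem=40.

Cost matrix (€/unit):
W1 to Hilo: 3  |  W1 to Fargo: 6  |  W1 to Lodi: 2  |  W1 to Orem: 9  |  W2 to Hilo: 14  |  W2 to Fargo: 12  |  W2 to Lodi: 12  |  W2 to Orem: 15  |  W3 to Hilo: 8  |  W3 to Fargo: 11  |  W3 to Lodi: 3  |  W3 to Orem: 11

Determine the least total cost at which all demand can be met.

A cheapest plan:
  W1–Hilo: 5 units
  W1–Fargo: 45 units
  W1–Lodi: 65 units
  W2–Fargo: 65 units
  W2–Orem: 40 units
  W3–Lodi: 30 units
Total cost = €1885.

1885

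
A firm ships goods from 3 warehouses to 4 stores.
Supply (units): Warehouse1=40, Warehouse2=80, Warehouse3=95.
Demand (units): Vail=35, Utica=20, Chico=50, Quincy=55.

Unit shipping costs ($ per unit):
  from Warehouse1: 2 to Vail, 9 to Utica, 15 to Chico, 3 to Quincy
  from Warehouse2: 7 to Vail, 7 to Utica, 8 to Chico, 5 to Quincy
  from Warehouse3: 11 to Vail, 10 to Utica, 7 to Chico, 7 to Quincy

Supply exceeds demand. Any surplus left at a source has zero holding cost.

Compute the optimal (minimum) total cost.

Optimal allocation:
  Warehouse1→Vail: 35 units
  Warehouse1→Quincy: 5 units
  Warehouse2→Utica: 20 units
  Warehouse2→Quincy: 50 units
  Warehouse3→Chico: 50 units
Total cost = $825.

825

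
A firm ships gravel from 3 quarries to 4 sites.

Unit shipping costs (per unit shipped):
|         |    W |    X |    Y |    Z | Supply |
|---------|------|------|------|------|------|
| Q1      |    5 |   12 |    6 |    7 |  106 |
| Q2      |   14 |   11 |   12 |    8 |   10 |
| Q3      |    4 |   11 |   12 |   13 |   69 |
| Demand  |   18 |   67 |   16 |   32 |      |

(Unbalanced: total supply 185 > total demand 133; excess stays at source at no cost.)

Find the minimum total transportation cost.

An optimal shipping plan:
  Q1->X: 6 truckloads
  Q1->Y: 16 truckloads
  Q1->Z: 32 truckloads
  Q2->X: 10 truckloads
  Q3->W: 18 truckloads
  Q3->X: 51 truckloads
Total cost = 1135.
(Supply check: Q1 ships 54; Q2 ships 10; Q3 ships 69.)

1135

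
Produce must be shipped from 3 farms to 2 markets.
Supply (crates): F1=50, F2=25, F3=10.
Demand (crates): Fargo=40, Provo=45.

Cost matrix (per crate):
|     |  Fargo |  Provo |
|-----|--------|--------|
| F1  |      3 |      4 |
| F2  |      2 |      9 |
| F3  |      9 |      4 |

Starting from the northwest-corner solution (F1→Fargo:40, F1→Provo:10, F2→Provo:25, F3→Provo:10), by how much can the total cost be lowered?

150

Current plan cost = 40·3 + 10·4 + 25·9 + 10·4 = 425.
Optimal plan:
  F1→Fargo: 15 × 3 = 45
  F1→Provo: 35 × 4 = 140
  F2→Fargo: 25 × 2 = 50
  F3→Provo: 10 × 4 = 40
Optimal cost = 275.
Saving = 425 − 275 = 150.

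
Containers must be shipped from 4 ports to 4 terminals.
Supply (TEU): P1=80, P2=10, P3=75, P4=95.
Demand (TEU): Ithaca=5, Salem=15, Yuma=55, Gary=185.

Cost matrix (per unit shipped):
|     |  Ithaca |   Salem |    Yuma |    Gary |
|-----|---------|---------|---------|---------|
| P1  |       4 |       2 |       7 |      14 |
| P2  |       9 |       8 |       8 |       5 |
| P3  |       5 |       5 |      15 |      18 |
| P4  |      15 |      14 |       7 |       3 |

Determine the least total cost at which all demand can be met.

2160

An optimal shipping plan:
  P1→Yuma: 55 TEU
  P1→Gary: 25 TEU
  P2→Gary: 10 TEU
  P3→Ithaca: 5 TEU
  P3→Salem: 15 TEU
  P3→Gary: 55 TEU
  P4→Gary: 95 TEU
Total cost = 2160.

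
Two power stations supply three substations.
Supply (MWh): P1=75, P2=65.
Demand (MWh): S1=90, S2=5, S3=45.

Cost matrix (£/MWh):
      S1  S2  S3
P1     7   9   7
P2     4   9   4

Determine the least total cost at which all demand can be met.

795

An optimal shipping plan:
  P1->S1: 25 × £7 = £175
  P1->S2: 5 × £9 = £45
  P1->S3: 45 × £7 = £315
  P2->S1: 65 × £4 = £260
Total = 175 + 45 + 315 + 260 = £795.
(Supply check: P1 ships 75; P2 ships 65.)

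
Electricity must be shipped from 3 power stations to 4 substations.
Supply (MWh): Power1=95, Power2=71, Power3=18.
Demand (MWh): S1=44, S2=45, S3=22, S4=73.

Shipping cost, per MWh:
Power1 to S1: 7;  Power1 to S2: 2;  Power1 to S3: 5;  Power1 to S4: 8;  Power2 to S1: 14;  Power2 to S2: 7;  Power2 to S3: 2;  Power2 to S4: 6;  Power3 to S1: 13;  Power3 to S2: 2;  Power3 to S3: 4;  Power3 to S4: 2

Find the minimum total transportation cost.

820

A cheapest plan:
  Power1 to S1: 44 × 7 = 308
  Power1 to S2: 45 × 2 = 90
  Power1 to S4: 6 × 8 = 48
  Power2 to S3: 22 × 2 = 44
  Power2 to S4: 49 × 6 = 294
  Power3 to S4: 18 × 2 = 36
Total = 308 + 90 + 48 + 44 + 294 + 36 = 820.
(Supply check: Power1 ships 95; Power2 ships 71; Power3 ships 18.)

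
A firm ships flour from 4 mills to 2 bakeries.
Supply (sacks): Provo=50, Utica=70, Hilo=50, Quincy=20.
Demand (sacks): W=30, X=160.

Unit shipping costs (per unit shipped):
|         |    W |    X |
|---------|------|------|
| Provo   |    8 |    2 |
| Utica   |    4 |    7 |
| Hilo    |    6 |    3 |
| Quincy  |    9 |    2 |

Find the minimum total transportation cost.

A cheapest plan:
  Provo–X: 50 × 2 = 100
  Utica–W: 30 × 4 = 120
  Utica–X: 40 × 7 = 280
  Hilo–X: 50 × 3 = 150
  Quincy–X: 20 × 2 = 40
Total = 100 + 120 + 280 + 150 + 40 = 690.

690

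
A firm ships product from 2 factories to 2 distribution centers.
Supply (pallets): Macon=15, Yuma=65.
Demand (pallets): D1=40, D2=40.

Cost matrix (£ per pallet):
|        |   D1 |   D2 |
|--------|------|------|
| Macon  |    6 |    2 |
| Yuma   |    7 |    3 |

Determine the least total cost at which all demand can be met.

385

An optimal shipping plan:
  Macon->D2: 15 pallets
  Yuma->D1: 40 pallets
  Yuma->D2: 25 pallets
Total cost = £385.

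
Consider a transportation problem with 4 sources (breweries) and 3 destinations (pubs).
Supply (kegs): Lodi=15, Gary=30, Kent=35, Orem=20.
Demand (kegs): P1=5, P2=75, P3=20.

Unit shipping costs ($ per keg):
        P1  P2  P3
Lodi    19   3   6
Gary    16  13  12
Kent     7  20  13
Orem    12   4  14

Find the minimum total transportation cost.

Optimal allocation:
  Lodi->P2: 15 × $3 = $45
  Gary->P2: 30 × $13 = $390
  Kent->P1: 5 × $7 = $35
  Kent->P2: 10 × $20 = $200
  Kent->P3: 20 × $13 = $260
  Orem->P2: 20 × $4 = $80
Total = 45 + 390 + 35 + 200 + 260 + 80 = $1010.

1010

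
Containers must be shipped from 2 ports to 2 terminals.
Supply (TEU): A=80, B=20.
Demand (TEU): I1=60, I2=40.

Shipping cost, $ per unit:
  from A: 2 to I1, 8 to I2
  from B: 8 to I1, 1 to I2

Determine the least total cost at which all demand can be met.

One minimum-cost allocation:
  A–I1: 60 × $2 = $120
  A–I2: 20 × $8 = $160
  B–I2: 20 × $1 = $20
Total = 120 + 160 + 20 = $300.

300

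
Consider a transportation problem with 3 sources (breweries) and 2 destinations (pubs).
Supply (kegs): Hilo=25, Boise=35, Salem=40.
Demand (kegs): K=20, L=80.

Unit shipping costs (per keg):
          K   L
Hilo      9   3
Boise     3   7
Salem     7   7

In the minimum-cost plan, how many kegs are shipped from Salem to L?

Solving gives:
  Hilo–L: 25 × 3 = 75
  Boise–K: 20 × 3 = 60
  Boise–L: 15 × 7 = 105
  Salem–L: 40 × 7 = 280
Total cost = 520.
So Salem→L carries 40 kegs.

40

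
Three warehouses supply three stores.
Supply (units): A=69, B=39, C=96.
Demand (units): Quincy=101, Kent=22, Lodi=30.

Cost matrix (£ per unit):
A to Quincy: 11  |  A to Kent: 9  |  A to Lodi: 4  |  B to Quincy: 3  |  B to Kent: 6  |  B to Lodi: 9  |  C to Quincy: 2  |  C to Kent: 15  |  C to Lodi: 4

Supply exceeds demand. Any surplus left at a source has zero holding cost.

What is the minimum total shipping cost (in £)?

459

Optimal allocation:
  A->Lodi: 30 × £4 = £120
  B->Quincy: 5 × £3 = £15
  B->Kent: 22 × £6 = £132
  C->Quincy: 96 × £2 = £192
Total = 120 + 15 + 132 + 192 = £459.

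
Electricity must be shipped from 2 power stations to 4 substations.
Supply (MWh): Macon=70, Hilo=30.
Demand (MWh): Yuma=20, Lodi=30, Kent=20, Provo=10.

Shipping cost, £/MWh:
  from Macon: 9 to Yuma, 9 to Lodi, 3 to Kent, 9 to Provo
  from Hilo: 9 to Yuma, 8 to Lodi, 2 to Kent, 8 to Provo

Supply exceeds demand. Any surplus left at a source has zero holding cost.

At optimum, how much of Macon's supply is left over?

20

An optimal plan:
  Macon->Yuma: 20 MWh
  Macon->Lodi: 30 MWh
  Hilo->Kent: 20 MWh
  Hilo->Provo: 10 MWh
Total cost = £570.
Macon ships 50 of its 70, leaving 20.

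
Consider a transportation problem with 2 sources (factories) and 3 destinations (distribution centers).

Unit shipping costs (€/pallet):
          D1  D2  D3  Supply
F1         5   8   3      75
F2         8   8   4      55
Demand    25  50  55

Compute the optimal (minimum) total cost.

A cheapest plan:
  F1 to D1: 25 × €5 = €125
  F1 to D3: 50 × €3 = €150
  F2 to D2: 50 × €8 = €400
  F2 to D3: 5 × €4 = €20
Total = 125 + 150 + 400 + 20 = €695.
(Supply check: F1 ships 75; F2 ships 55.)

695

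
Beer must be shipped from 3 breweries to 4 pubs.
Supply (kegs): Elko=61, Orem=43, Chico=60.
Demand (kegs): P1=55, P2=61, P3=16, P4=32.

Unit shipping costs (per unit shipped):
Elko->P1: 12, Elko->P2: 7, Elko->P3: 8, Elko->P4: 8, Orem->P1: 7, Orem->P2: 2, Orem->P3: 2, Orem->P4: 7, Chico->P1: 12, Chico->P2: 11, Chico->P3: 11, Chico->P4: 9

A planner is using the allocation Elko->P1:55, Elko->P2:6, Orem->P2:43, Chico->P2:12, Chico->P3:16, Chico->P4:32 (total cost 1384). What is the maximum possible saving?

Current plan cost = 55·12 + 6·7 + 43·2 + 12·11 + 16·11 + 32·9 = 1384.
Optimal plan:
  Elko->P2: 34 × 7 = 238
  Elko->P4: 27 × 8 = 216
  Orem->P2: 27 × 2 = 54
  Orem->P3: 16 × 2 = 32
  Chico->P1: 55 × 12 = 660
  Chico->P4: 5 × 9 = 45
Optimal cost = 1245.
Saving = 1384 − 1245 = 139.

139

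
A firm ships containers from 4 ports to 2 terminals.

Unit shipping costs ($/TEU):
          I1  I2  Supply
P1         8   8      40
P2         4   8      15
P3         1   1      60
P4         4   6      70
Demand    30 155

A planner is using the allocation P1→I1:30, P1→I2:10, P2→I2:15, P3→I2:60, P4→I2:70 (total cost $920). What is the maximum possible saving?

90

Current plan cost = 30·8 + 10·8 + 15·8 + 60·1 + 70·6 = $920.
Optimal plan:
  P1 to I2: 40 × $8 = $320
  P2 to I1: 15 × $4 = $60
  P3 to I2: 60 × $1 = $60
  P4 to I1: 15 × $4 = $60
  P4 to I2: 55 × $6 = $330
Optimal cost = $830.
Saving = 920 − 830 = $90.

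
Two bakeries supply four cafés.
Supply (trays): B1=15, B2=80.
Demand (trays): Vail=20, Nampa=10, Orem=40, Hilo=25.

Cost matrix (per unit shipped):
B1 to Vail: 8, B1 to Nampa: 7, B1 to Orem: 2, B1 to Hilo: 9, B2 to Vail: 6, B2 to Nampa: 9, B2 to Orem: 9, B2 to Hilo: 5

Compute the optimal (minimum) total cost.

An optimal shipping plan:
  B1→Orem: 15 × 2 = 30
  B2→Vail: 20 × 6 = 120
  B2→Nampa: 10 × 9 = 90
  B2→Orem: 25 × 9 = 225
  B2→Hilo: 25 × 5 = 125
Total = 30 + 120 + 90 + 225 + 125 = 590.
(Supply check: B1 ships 15; B2 ships 80.)

590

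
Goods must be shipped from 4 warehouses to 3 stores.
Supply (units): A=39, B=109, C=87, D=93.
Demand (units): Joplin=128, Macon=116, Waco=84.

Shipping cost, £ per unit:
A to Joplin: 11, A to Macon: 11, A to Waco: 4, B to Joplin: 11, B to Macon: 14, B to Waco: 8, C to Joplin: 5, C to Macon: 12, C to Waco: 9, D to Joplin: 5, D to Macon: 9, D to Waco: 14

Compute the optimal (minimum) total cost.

Optimal allocation:
  A→Waco: 39 × £4 = £156
  B→Macon: 64 × £14 = £896
  B→Waco: 45 × £8 = £360
  C→Joplin: 87 × £5 = £435
  D→Joplin: 41 × £5 = £205
  D→Macon: 52 × £9 = £468
Total = 156 + 896 + 360 + 435 + 205 + 468 = £2520.
(Supply check: A ships 39; B ships 109; C ships 87; D ships 93.)

2520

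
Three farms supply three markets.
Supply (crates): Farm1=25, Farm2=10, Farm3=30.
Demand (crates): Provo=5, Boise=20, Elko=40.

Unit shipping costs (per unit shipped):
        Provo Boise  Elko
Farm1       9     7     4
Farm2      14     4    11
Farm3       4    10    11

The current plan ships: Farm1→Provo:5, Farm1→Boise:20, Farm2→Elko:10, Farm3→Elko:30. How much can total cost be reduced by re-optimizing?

200

Current plan cost = 5·9 + 20·7 + 10·11 + 30·11 = 625.
Optimal plan:
  Farm1–Elko: 25 × 4 = 100
  Farm2–Boise: 10 × 4 = 40
  Farm3–Provo: 5 × 4 = 20
  Farm3–Boise: 10 × 10 = 100
  Farm3–Elko: 15 × 11 = 165
Optimal cost = 425.
Saving = 625 − 425 = 200.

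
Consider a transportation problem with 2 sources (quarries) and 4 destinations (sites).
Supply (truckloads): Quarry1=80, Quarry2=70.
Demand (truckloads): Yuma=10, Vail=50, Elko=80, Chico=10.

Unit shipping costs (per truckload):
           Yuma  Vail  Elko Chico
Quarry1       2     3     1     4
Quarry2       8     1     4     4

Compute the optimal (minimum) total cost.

220

Optimal allocation:
  Quarry1–Yuma: 10 truckloads
  Quarry1–Elko: 70 truckloads
  Quarry2–Vail: 50 truckloads
  Quarry2–Elko: 10 truckloads
  Quarry2–Chico: 10 truckloads
Total cost = 220.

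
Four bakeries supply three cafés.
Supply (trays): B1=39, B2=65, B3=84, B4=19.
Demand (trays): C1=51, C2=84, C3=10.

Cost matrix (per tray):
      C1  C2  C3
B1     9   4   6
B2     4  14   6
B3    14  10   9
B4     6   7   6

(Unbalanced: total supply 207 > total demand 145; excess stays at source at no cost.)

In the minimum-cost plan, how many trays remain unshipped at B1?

0

Minimum-cost shipments:
  B1->C2: 39 × 4 = 156
  B2->C1: 51 × 4 = 204
  B2->C3: 10 × 6 = 60
  B3->C2: 26 × 10 = 260
  B4->C2: 19 × 7 = 133
Total cost = 813.
B1 ships 39 of its 39, leaving 0.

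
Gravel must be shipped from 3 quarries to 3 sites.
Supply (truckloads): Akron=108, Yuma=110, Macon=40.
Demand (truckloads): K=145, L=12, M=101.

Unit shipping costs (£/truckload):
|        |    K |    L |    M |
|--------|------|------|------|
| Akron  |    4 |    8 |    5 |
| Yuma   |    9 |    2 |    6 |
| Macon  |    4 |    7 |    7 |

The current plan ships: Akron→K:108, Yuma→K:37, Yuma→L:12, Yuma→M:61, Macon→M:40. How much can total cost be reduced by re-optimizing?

228

Current plan cost = 108·4 + 37·9 + 12·2 + 61·6 + 40·7 = £1435.
Optimal plan:
  Akron→K: 105 × £4 = £420
  Akron→M: 3 × £5 = £15
  Yuma→L: 12 × £2 = £24
  Yuma→M: 98 × £6 = £588
  Macon→K: 40 × £4 = £160
Optimal cost = £1207.
Saving = 1435 − 1207 = £228.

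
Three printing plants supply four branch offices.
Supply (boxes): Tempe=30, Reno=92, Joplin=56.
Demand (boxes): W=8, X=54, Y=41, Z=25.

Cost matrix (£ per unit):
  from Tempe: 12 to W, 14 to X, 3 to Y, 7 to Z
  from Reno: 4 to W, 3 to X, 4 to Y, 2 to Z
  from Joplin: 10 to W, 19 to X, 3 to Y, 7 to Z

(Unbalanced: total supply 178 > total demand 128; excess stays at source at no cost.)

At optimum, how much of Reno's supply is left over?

An optimal plan:
  Tempe->Y: 30 boxes
  Reno->W: 8 boxes
  Reno->X: 54 boxes
  Reno->Z: 25 boxes
  Joplin->Y: 11 boxes
Total cost = £367.
Reno ships 87 of its 92, leaving 5.

5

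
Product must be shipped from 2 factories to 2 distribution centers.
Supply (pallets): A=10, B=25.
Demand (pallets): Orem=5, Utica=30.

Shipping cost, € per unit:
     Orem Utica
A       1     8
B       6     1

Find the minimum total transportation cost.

One minimum-cost allocation:
  A to Orem: 5 × €1 = €5
  A to Utica: 5 × €8 = €40
  B to Utica: 25 × €1 = €25
Total = 5 + 40 + 25 = €70.

70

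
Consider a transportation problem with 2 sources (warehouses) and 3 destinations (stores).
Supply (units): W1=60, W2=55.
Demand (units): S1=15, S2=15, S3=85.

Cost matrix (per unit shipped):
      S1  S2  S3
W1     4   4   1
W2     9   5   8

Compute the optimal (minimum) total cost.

A cheapest plan:
  W1 to S3: 60 units
  W2 to S1: 15 units
  W2 to S2: 15 units
  W2 to S3: 25 units
Total cost = 470.

470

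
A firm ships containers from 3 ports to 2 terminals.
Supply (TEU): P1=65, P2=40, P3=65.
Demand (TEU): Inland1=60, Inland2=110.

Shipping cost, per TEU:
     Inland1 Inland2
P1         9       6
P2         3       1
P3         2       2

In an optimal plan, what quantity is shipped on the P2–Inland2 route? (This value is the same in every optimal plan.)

40

Optimal shipments:
  P1 to Inland2: 65 × 6 = 390
  P2 to Inland2: 40 × 1 = 40
  P3 to Inland1: 60 × 2 = 120
  P3 to Inland2: 5 × 2 = 10
Total cost = 560.
So P2→Inland2 carries 40 TEU.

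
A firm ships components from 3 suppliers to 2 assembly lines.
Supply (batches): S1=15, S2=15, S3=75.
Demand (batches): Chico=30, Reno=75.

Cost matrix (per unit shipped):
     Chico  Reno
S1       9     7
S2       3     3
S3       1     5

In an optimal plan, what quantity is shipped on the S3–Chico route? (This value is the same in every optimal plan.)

30

Optimal shipments:
  S1–Reno: 15 × 7 = 105
  S2–Reno: 15 × 3 = 45
  S3–Chico: 30 × 1 = 30
  S3–Reno: 45 × 5 = 225
Total cost = 405.
So S3→Chico carries 30 batches.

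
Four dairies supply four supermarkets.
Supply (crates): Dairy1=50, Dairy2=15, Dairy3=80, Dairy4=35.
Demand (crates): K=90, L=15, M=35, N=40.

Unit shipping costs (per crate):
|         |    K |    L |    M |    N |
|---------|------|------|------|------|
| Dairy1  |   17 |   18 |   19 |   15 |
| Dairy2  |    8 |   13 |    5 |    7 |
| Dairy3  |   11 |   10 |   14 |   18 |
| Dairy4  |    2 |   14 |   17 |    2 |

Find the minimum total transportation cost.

A cheapest plan:
  Dairy1–M: 10 crates
  Dairy1–N: 40 crates
  Dairy2–M: 15 crates
  Dairy3–K: 55 crates
  Dairy3–L: 15 crates
  Dairy3–M: 10 crates
  Dairy4–K: 35 crates
Total cost = 1830.

1830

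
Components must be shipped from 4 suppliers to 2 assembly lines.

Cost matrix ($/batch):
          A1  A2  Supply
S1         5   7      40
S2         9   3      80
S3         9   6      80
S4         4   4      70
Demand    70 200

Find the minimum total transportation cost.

1200

A cheapest plan:
  S1→A1: 40 × $5 = $200
  S2→A2: 80 × $3 = $240
  S3→A2: 80 × $6 = $480
  S4→A1: 30 × $4 = $120
  S4→A2: 40 × $4 = $160
Total = 200 + 240 + 480 + 120 + 160 = $1200.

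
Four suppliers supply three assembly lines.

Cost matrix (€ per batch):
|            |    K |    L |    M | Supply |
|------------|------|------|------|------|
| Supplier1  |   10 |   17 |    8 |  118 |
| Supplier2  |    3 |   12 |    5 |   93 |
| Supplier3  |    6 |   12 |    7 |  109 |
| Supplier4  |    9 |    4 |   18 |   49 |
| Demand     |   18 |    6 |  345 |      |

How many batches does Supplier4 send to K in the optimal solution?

Optimal shipments:
  Supplier1 to M: 118 × €8 = €944
  Supplier2 to M: 93 × €5 = €465
  Supplier3 to M: 109 × €7 = €763
  Supplier4 to K: 18 × €9 = €162
  Supplier4 to L: 6 × €4 = €24
  Supplier4 to M: 25 × €18 = €450
Total cost = €2808.
So Supplier4→K carries 18 batches.

18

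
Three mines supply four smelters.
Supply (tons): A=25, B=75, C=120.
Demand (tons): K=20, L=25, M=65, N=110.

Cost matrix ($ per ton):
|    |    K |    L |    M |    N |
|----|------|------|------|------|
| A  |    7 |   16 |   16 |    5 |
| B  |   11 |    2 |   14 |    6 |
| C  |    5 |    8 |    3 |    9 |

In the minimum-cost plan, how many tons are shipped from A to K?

0

The minimum-cost plan:
  A to N: 25 × $5 = $125
  B to L: 25 × $2 = $50
  B to N: 50 × $6 = $300
  C to K: 20 × $5 = $100
  C to M: 65 × $3 = $195
  C to N: 35 × $9 = $315
Total cost = $1085.
The route A→K is not used.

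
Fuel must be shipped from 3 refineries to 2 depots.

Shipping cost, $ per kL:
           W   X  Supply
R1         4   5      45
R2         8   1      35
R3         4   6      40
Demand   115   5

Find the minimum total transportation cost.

One minimum-cost allocation:
  R1->W: 45 × $4 = $180
  R2->W: 30 × $8 = $240
  R2->X: 5 × $1 = $5
  R3->W: 40 × $4 = $160
Total = 180 + 240 + 5 + 160 = $585.

585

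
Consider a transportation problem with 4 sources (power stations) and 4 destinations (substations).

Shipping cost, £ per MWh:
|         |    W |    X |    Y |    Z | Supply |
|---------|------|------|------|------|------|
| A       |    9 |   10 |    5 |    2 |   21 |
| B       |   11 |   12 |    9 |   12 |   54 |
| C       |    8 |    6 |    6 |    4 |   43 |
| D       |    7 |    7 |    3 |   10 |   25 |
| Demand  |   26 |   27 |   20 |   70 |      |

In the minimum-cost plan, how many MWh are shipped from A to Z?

The minimum-cost plan:
  A→Z: 21 MWh
  B→W: 26 MWh
  B→X: 22 MWh
  B→Z: 6 MWh
  C→Z: 43 MWh
  D→X: 5 MWh
  D→Y: 20 MWh
Total cost = £931.
So A→Z carries 21 MWh.

21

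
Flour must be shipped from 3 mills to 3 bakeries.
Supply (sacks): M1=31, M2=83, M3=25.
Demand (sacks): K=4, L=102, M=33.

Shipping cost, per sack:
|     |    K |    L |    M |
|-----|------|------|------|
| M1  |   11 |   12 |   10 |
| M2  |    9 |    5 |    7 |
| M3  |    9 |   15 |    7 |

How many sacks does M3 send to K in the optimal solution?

0

Solving gives:
  M1->K: 4 sacks
  M1->L: 19 sacks
  M1->M: 8 sacks
  M2->L: 83 sacks
  M3->M: 25 sacks
Total cost = 942.
The route M3→K is not used.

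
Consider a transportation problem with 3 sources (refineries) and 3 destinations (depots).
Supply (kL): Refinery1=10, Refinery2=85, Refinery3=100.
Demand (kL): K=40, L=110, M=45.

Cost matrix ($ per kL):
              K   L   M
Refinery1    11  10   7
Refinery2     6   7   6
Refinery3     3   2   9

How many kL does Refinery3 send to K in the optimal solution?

Solving gives:
  Refinery1 to M: 10 × $7 = $70
  Refinery2 to K: 40 × $6 = $240
  Refinery2 to L: 10 × $7 = $70
  Refinery2 to M: 35 × $6 = $210
  Refinery3 to L: 100 × $2 = $200
Total cost = $790.
The route Refinery3→K is not used.

0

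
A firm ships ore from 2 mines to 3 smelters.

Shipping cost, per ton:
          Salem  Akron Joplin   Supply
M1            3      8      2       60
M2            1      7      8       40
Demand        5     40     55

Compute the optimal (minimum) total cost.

400

An optimal shipping plan:
  M1->Akron: 5 × 8 = 40
  M1->Joplin: 55 × 2 = 110
  M2->Salem: 5 × 1 = 5
  M2->Akron: 35 × 7 = 245
Total = 40 + 110 + 5 + 245 = 400.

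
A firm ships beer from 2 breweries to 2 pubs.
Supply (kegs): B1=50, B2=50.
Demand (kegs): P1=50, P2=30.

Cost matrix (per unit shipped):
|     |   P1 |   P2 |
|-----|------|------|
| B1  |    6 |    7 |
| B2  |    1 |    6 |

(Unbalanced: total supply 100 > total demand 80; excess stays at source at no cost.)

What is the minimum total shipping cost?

Optimal allocation:
  B1–P2: 30 kegs
  B2–P1: 50 kegs
Total cost = 260.

260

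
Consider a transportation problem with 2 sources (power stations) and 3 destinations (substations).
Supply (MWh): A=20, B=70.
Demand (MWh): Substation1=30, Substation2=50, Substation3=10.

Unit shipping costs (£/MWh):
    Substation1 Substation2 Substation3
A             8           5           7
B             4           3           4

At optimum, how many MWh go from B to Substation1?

30

Optimal shipments:
  A–Substation2: 20 MWh
  B–Substation1: 30 MWh
  B–Substation2: 30 MWh
  B–Substation3: 10 MWh
Total cost = £350.
So B→Substation1 carries 30 MWh.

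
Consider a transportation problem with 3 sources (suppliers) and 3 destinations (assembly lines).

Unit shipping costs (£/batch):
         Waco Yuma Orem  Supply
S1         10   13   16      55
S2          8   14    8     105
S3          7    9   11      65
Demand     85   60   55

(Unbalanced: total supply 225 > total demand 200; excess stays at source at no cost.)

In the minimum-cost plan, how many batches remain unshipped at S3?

0

Minimum-cost shipments:
  S1→Waco: 30 × £10 = £300
  S2→Waco: 50 × £8 = £400
  S2→Orem: 55 × £8 = £440
  S3→Waco: 5 × £7 = £35
  S3→Yuma: 60 × £9 = £540
Total cost = £1715.
S3 ships 65 of its 65, leaving 0.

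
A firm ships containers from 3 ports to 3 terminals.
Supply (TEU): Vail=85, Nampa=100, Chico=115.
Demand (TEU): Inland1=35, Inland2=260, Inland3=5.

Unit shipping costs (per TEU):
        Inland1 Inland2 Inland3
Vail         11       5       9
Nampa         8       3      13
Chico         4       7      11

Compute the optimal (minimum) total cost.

Optimal allocation:
  Vail–Inland2: 80 TEU
  Vail–Inland3: 5 TEU
  Nampa–Inland2: 100 TEU
  Chico–Inland1: 35 TEU
  Chico–Inland2: 80 TEU
Total cost = 1445.
(Supply check: Vail ships 85; Nampa ships 100; Chico ships 115.)

1445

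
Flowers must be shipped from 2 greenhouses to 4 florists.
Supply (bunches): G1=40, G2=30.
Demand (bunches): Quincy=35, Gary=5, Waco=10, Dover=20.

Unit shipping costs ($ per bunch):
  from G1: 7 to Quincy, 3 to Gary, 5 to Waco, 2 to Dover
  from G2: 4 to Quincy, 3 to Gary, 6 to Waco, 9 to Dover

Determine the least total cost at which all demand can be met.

260

One minimum-cost allocation:
  G1→Quincy: 5 × $7 = $35
  G1→Gary: 5 × $3 = $15
  G1→Waco: 10 × $5 = $50
  G1→Dover: 20 × $2 = $40
  G2→Quincy: 30 × $4 = $120
Total = 35 + 15 + 50 + 40 + 120 = $260.
(Supply check: G1 ships 40; G2 ships 30.)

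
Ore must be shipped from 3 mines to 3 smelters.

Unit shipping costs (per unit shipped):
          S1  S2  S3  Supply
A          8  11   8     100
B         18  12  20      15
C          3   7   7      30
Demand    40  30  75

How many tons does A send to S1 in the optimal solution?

10

Solving gives:
  A->S1: 10 × 8 = 80
  A->S2: 15 × 11 = 165
  A->S3: 75 × 8 = 600
  B->S2: 15 × 12 = 180
  C->S1: 30 × 3 = 90
Total cost = 1115.
So A→S1 carries 10 tons.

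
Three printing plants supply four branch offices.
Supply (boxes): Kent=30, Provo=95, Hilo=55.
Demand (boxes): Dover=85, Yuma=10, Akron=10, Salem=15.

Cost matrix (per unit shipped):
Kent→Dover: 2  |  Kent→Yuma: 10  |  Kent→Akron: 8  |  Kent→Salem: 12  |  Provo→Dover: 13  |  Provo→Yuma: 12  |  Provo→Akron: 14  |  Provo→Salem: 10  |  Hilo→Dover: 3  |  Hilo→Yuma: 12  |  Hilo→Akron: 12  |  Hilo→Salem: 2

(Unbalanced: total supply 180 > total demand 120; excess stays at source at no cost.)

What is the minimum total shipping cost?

635

Optimal allocation:
  Kent–Dover: 30 boxes
  Provo–Yuma: 10 boxes
  Provo–Akron: 10 boxes
  Provo–Salem: 15 boxes
  Hilo–Dover: 55 boxes
Total cost = 635.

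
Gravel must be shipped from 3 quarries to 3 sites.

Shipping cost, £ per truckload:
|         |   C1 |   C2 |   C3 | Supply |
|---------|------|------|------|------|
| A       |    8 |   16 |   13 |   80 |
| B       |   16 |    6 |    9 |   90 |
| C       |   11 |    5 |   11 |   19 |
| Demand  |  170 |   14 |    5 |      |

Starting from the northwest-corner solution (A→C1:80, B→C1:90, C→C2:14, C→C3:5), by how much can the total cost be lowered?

91

Current plan cost = 80·8 + 90·16 + 14·5 + 5·11 = £2205.
Optimal plan:
  A→C1: 80 × £8 = £640
  B→C1: 71 × £16 = £1136
  B→C2: 14 × £6 = £84
  B→C3: 5 × £9 = £45
  C→C1: 19 × £11 = £209
Optimal cost = £2114.
Saving = 2205 − 2114 = £91.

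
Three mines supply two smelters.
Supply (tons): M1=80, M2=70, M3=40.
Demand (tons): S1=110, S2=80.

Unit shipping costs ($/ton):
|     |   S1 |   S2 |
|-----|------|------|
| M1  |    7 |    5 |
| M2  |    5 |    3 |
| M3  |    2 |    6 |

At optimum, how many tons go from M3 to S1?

40

Optimal shipments:
  M1→S1: 70 tons
  M1→S2: 10 tons
  M2→S2: 70 tons
  M3→S1: 40 tons
Total cost = $830.
So M3→S1 carries 40 tons.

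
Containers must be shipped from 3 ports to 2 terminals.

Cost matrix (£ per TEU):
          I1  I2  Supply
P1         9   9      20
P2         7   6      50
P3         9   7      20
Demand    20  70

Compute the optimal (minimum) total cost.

Optimal allocation:
  P1→I1: 20 TEU
  P2→I2: 50 TEU
  P3→I2: 20 TEU
Total cost = £620.
(Supply check: P1 ships 20; P2 ships 50; P3 ships 20.)

620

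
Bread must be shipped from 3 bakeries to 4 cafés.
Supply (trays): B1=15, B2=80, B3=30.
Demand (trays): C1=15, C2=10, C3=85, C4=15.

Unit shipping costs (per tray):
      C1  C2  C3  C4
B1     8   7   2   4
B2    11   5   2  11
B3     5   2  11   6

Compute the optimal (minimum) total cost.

335

A cheapest plan:
  B1→C3: 5 trays
  B1→C4: 10 trays
  B2→C3: 80 trays
  B3→C1: 15 trays
  B3→C2: 10 trays
  B3→C4: 5 trays
Total cost = 335.
(Supply check: B1 ships 15; B2 ships 80; B3 ships 30.)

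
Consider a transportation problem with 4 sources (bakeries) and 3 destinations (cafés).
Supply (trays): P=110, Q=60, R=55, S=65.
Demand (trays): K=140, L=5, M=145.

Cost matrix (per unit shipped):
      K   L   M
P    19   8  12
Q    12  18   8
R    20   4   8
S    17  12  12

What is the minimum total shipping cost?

One minimum-cost allocation:
  P to K: 15 × 19 = 285
  P to L: 5 × 8 = 40
  P to M: 90 × 12 = 1080
  Q to K: 60 × 12 = 720
  R to M: 55 × 8 = 440
  S to K: 65 × 17 = 1105
Total = 285 + 40 + 1080 + 720 + 440 + 1105 = 3670.
(Supply check: P ships 110; Q ships 60; R ships 55; S ships 65.)

3670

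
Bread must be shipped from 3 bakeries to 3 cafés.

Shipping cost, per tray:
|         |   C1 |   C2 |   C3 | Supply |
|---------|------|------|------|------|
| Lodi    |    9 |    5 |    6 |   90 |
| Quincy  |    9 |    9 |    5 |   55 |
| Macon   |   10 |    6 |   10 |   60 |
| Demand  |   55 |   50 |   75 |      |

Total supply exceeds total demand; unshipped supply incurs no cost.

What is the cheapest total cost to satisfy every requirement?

Optimal allocation:
  Lodi–C1: 20 × 9 = 180
  Lodi–C2: 50 × 5 = 250
  Lodi–C3: 20 × 6 = 120
  Quincy–C3: 55 × 5 = 275
  Macon–C1: 35 × 10 = 350
Total = 180 + 250 + 120 + 275 + 350 = 1175.
(Supply check: Lodi ships 90; Quincy ships 55; Macon ships 35.)

1175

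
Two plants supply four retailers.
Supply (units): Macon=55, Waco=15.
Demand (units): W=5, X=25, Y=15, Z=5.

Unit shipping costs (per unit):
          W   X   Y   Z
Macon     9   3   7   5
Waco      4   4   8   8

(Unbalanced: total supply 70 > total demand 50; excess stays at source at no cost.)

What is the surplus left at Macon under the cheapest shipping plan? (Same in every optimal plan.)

10

An optimal plan:
  Macon->X: 25 × 3 = 75
  Macon->Y: 15 × 7 = 105
  Macon->Z: 5 × 5 = 25
  Waco->W: 5 × 4 = 20
Total cost = 225.
Macon ships 45 of its 55, leaving 10.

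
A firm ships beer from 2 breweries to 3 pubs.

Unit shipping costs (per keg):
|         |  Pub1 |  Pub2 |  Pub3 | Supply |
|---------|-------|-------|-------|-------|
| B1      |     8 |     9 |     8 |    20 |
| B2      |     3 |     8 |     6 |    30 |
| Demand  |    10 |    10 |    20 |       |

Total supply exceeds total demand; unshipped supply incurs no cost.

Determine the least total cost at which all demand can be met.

One minimum-cost allocation:
  B1->Pub2: 10 × 9 = 90
  B2->Pub1: 10 × 3 = 30
  B2->Pub3: 20 × 6 = 120
Total = 90 + 30 + 120 = 240.

240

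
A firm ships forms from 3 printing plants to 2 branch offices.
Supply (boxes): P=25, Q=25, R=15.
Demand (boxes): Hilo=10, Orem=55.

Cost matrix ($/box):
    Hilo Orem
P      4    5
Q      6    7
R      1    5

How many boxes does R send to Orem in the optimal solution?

5

Solving gives:
  P to Orem: 25 boxes
  Q to Orem: 25 boxes
  R to Hilo: 10 boxes
  R to Orem: 5 boxes
Total cost = $335.
So R→Orem carries 5 boxes.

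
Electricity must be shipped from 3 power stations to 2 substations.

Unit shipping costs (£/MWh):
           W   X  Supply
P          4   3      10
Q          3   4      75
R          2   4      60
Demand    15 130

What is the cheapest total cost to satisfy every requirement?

540

Optimal allocation:
  P→X: 10 × £3 = £30
  Q→X: 75 × £4 = £300
  R→W: 15 × £2 = £30
  R→X: 45 × £4 = £180
Total = 30 + 300 + 30 + 180 = £540.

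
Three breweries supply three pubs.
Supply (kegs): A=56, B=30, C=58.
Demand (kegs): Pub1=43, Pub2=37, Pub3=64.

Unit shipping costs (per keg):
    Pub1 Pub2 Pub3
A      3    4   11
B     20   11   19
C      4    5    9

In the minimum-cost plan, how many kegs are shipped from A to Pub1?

Solving gives:
  A->Pub1: 43 kegs
  A->Pub2: 7 kegs
  A->Pub3: 6 kegs
  B->Pub2: 30 kegs
  C->Pub3: 58 kegs
Total cost = 1075.
So A→Pub1 carries 43 kegs.

43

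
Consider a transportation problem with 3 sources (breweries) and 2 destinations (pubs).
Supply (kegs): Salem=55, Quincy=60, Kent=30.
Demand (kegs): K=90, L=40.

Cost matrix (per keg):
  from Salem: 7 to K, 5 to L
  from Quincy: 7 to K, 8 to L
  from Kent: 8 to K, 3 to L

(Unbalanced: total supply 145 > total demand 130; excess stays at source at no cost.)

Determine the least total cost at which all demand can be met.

770

An optimal shipping plan:
  Salem to K: 30 kegs
  Salem to L: 10 kegs
  Quincy to K: 60 kegs
  Kent to L: 30 kegs
Total cost = 770.
(Supply check: Salem ships 40; Quincy ships 60; Kent ships 30.)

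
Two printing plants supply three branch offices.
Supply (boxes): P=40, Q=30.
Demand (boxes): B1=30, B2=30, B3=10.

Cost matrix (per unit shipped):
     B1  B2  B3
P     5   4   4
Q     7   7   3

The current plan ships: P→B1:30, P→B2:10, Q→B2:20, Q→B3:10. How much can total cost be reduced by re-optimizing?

20

Current plan cost = 30·5 + 10·4 + 20·7 + 10·3 = 360.
Optimal plan:
  P->B1: 10 × 5 = 50
  P->B2: 30 × 4 = 120
  Q->B1: 20 × 7 = 140
  Q->B3: 10 × 3 = 30
Optimal cost = 340.
Saving = 360 − 340 = 20.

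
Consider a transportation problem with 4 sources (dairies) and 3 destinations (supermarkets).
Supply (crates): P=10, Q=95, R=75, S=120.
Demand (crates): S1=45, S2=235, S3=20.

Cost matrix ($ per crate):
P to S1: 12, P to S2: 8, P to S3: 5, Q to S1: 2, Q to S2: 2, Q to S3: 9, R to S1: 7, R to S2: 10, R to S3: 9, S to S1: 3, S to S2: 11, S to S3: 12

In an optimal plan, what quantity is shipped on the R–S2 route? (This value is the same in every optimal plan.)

Optimal shipments:
  P→S3: 10 × $5 = $50
  Q→S2: 95 × $2 = $190
  R→S2: 65 × $10 = $650
  R→S3: 10 × $9 = $90
  S→S1: 45 × $3 = $135
  S→S2: 75 × $11 = $825
Total cost = $1940.
So R→S2 carries 65 crates.

65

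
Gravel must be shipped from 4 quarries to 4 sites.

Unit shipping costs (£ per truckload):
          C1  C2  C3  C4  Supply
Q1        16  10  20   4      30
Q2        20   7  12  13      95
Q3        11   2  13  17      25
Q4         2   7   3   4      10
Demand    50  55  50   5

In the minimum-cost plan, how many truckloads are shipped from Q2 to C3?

Solving gives:
  Q1 to C1: 25 truckloads
  Q1 to C4: 5 truckloads
  Q2 to C2: 45 truckloads
  Q2 to C3: 50 truckloads
  Q3 to C1: 15 truckloads
  Q3 to C2: 10 truckloads
  Q4 to C1: 10 truckloads
Total cost = £1540.
So Q2→C3 carries 50 truckloads.

50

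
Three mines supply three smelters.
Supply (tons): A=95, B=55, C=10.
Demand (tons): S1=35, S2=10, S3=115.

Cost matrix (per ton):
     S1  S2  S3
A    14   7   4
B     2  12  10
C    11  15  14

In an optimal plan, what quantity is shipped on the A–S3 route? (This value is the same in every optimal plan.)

Optimal shipments:
  A->S3: 95 × 4 = 380
  B->S1: 35 × 2 = 70
  B->S3: 20 × 10 = 200
  C->S2: 10 × 15 = 150
Total cost = 800.
So A→S3 carries 95 tons.

95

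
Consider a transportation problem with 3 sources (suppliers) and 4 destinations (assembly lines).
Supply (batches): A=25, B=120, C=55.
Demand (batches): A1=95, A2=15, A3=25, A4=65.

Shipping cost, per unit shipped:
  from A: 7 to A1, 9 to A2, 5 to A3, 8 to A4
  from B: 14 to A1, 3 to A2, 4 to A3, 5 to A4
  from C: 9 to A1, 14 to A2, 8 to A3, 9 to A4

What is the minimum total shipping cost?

One minimum-cost allocation:
  A to A1: 25 × 7 = 175
  B to A1: 15 × 14 = 210
  B to A2: 15 × 3 = 45
  B to A3: 25 × 4 = 100
  B to A4: 65 × 5 = 325
  C to A1: 55 × 9 = 495
Total = 175 + 210 + 45 + 100 + 325 + 495 = 1350.
(Supply check: A ships 25; B ships 120; C ships 55.)

1350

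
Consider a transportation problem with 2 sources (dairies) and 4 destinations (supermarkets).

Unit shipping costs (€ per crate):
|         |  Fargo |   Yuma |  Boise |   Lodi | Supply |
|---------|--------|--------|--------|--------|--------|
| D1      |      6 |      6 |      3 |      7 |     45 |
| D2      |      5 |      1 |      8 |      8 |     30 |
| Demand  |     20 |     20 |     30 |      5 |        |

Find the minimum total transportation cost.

An optimal shipping plan:
  D1→Fargo: 10 × €6 = €60
  D1→Boise: 30 × €3 = €90
  D1→Lodi: 5 × €7 = €35
  D2→Fargo: 10 × €5 = €50
  D2→Yuma: 20 × €1 = €20
Total = 60 + 90 + 35 + 50 + 20 = €255.

255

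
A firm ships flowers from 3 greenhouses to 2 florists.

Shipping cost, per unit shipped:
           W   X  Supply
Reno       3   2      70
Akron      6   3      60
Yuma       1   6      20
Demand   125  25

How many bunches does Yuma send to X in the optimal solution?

0

Solving gives:
  Reno to W: 70 × 3 = 210
  Akron to W: 35 × 6 = 210
  Akron to X: 25 × 3 = 75
  Yuma to W: 20 × 1 = 20
Total cost = 515.
The route Yuma→X is not used.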